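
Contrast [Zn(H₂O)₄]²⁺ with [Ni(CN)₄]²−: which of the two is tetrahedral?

[Zn(H₂O)₄]²⁺

For [Zn(H₂O)₄]²⁺: Ligand charges: water is neutral. With an overall charge of +2 the zinc centre must be in the +2 oxidation state. Zn sits in group 12, so the d-electron count is 12 − 2 = 10. A d¹⁰ ion has no crystal-field stabilisation preference between square planar and tetrahedral, so four ligands adopt the sterically favoured tetrahedral geometry. → tetrahedral.
For [Ni(CN)₄]²−: Each cyanide is −1; balancing the −2 overall charge requires Ni(II). Group 10 minus oxidation state 2 gives a d⁸ configuration. Cyanide is a strong-field ligand (high in the spectrochemical series). A 3d d⁸ ion with strong-field ligands gains enough CFSE to favour square planar over tetrahedral. → square planar.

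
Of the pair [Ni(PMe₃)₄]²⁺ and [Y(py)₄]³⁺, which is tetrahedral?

[Y(py)₄]³⁺

For [Ni(PMe₃)₄]²⁺: Summing ligand charges against the +2 overall charge gives an oxidation state of +2 for nickel. Ni sits in group 10, so the d-electron count is 10 − 2 = 8. Trimethylphosphine is a strong-field ligand (high in the spectrochemical series). A 3d d⁸ ion with strong-field ligands gains enough CFSE to favour square planar over tetrahedral. → square planar.
For [Y(py)₄]³⁺: Summing ligand charges against the +3 overall charge gives an oxidation state of +3 for yttrium. Group 3 minus oxidation state 3 gives a d⁰ configuration. A d⁰ ion has no crystal-field stabilisation preference between square planar and tetrahedral, so four ligands adopt the sterically favoured tetrahedral geometry. → tetrahedral.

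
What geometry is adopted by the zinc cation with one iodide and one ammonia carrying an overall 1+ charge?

Ligand charges: each iodide is −1; ammonia is neutral. With an overall charge of +1 the zinc centre must be in the +2 oxidation state.
Zn sits in group 12, so the d-electron count is 12 − 2 = 10.
With 2 monodentate ligands the coordination number is 2.
A d¹⁰ ion with only two ligands adopts a linear arrangement (sp hybridisation; no CFSE preference).

linear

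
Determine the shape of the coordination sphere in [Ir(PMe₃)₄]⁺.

Summing ligand charges against the +1 overall charge gives an oxidation state of +1 for iridium.
Iridium is a group-9 element; Ir(I) is therefore d⁸.
With 4 monodentate ligands the coordination number is 4.
A 5d d⁸ ion has a large crystal-field splitting; square planar leaves the high-energy d_{x²−y²} orbital empty and maximises CFSE.

square planar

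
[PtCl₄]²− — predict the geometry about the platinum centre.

Ligand charges: each chloride is −1. With an overall charge of −2 the platinum centre must be in the +2 oxidation state.
Pt sits in group 10, so the d-electron count is 10 − 2 = 8.
Coordination number: 4.
A 5d d⁸ ion has a large crystal-field splitting; square planar leaves the high-energy d_{x²−y²} orbital empty and maximises CFSE.

square planar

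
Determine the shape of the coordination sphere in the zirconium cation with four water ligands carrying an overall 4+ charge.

Summing ligand charges against the +4 overall charge gives an oxidation state of +4 for zirconium.
Zr sits in group 4, so the d-electron count is 4 − 4 = 0.
With 4 monodentate ligands the coordination number is 4.
A d⁰ ion has no crystal-field stabilisation preference between square planar and tetrahedral, so four ligands adopt the sterically favoured tetrahedral geometry.

tetrahedral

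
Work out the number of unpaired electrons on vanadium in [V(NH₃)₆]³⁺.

Ammonia is neutral; balancing the +3 overall charge requires V(III).
Vanadium is a group-5 element; V(III) is therefore d².
In an octahedral field the d² configuration is t₂g²e_g⁰ (only one arrangement possible), giving 2 unpaired electrons.

2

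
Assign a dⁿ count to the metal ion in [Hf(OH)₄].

d0

Each hydroxide is −1; balancing the 0 overall charge requires Hf(IV).
Hf sits in group 4, so the d-electron count is 4 − 4 = 0.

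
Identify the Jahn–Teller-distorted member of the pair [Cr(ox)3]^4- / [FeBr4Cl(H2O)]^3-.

[Cr(ox)3]^4-

[Cr(ox)3]^4-: Each oxalate is −2; balancing the −4 overall charge requires Cr(II). Chromium is a group-6 element; Cr(II) is therefore d⁴. Oxalate is a weak-field ligand for a first-row metal, so the complex is high-spin. The t₂g³e_g¹ (high-spin) configuration has an unevenly filled e_g set; the Jahn–Teller theorem predicts a tetragonal distortion (typically axial elongation) to lift the degeneracy.
[FeBr4Cl(H2O)]^3-: Summing ligand charges against the −3 overall charge gives an oxidation state of +2 for iron. Group 8 minus oxidation state 2 gives a d⁶ configuration. Bromide and chloride are weak-field ligands for a first-row metal, so the complex is high-spin. The d⁶ configuration leaves the e_g set evenly filled (or empty) — no strong Jahn–Teller driving force.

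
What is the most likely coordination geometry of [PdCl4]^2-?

square planar

Summing ligand charges against the −2 overall charge gives an oxidation state of +2 for palladium.
Group 10 minus oxidation state 2 gives a d⁸ configuration.
With 4 monodentate ligands the coordination number is 4.
A 4d d⁸ ion has a large crystal-field splitting; square planar leaves the high-energy d_{x²−y²} orbital empty and maximises CFSE.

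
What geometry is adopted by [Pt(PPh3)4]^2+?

Triphenylphosphine is neutral; balancing the +2 overall charge requires Pt(II).
Group 10 minus oxidation state 2 gives a d⁸ configuration.
Coordination number: 4.
A 5d d⁸ ion has a large crystal-field splitting; square planar leaves the high-energy d_{x²−y²} orbital empty and maximises CFSE.

square planar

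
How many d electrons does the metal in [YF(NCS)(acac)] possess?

d0

Each fluoride is −1; each isothiocyanate is −1; each acetylacetonate is −1; balancing the 0 overall charge requires Y(III).
Yttrium is a group-3 element; Y(III) is therefore d⁰.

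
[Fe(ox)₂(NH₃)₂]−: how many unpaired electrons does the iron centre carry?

Summing ligand charges against the −1 overall charge gives an oxidation state of +3 for iron.
Group 8 minus oxidation state 3 gives a d⁵ configuration.
Counting donor atoms: 2×oxalate (bidentate) → 4 donors; 2×ammonia (monodentate) → 2 donors. Coordination number = 6.
The spin state decides the count: Oxalate is a weak-field ligand for a first-row metal, so the complex is high-spin.
An octahedral high-spin d⁵ ion is t₂g³e_g², giving 5 unpaired electrons.

5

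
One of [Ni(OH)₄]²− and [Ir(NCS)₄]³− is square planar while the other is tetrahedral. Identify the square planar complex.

For [Ni(OH)₄]²−: Ligand charges: each hydroxide is −1. With an overall charge of −2 the nickel centre must be in the +2 oxidation state. Nickel is a group-10 element; Ni(II) is therefore d⁸. Hydroxide is a weak-field ligand. With weak-field ligands the CFSE gain from square planar is small, so a 3d d⁸ ion takes the sterically preferred tetrahedral geometry. → tetrahedral.
For [Ir(NCS)₄]³−: Each isothiocyanate is −1; balancing the −3 overall charge requires Ir(I). Iridium is a group-9 element; Ir(I) is therefore d⁸. A 5d d⁸ ion has a large crystal-field splitting; square planar leaves the high-energy d_{x²−y²} orbital empty and maximises CFSE. → square planar.

[Ir(NCS)₄]³−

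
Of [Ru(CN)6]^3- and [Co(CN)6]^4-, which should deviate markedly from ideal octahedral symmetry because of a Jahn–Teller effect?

[Ru(CN)6]^3-: Summing ligand charges against the −3 overall charge gives an oxidation state of +3 for ruthenium. Ru sits in group 8, so the d-electron count is 8 − 3 = 5. A 4d ion has a large Δₒ and is invariably low-spin. The d⁵ configuration leaves the e_g set evenly filled (or empty) — no strong Jahn–Teller driving force.
[Co(CN)6]^4-: Each cyanide is −1; balancing the −4 overall charge requires Co(II). Group 9 minus oxidation state 2 gives a d⁷ configuration. Cyanide is a strong-field ligand (high in the spectrochemical series) for a first-row metal, so the complex is low-spin. The t₂g⁶e_g¹ (low-spin) configuration has an unevenly filled e_g set; the Jahn–Teller theorem predicts a tetragonal distortion (typically axial elongation) to lift the degeneracy.

[Co(CN)6]^4-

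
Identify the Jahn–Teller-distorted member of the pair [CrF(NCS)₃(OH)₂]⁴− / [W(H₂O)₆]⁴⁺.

[CrF(NCS)₃(OH)₂]⁴−: Ligand charges: each fluoride is −1; each isothiocyanate is −1; each hydroxide is −1. With an overall charge of −4 the chromium centre must be in the +2 oxidation state. Cr sits in group 6, so the d-electron count is 6 − 2 = 4. Fluoride, hydroxide, and isothiocyanate are weak-field ligands for a first-row metal, so the complex is high-spin. The t₂g³e_g¹ (high-spin) configuration has an unevenly filled e_g set; the Jahn–Teller theorem predicts a tetragonal distortion (typically axial elongation) to lift the degeneracy.
[W(H₂O)₆]⁴⁺: Ligand charges: water is neutral. With an overall charge of +4 the tungsten centre must be in the +4 oxidation state. W sits in group 6, so the d-electron count is 6 − 4 = 2. The d² configuration leaves the e_g set evenly filled (or empty) — no strong Jahn–Teller driving force.

[CrF(NCS)₃(OH)₂]⁴−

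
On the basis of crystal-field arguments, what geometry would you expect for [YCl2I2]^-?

tetrahedral

Ligand charges: each chloride is −1; each iodide is −1. With an overall charge of −1 the yttrium centre must be in the +3 oxidation state.
Yttrium is a group-3 element; Y(III) is therefore d⁰.
Coordination number: 4.
A d⁰ ion has no crystal-field stabilisation preference between square planar and tetrahedral, so four ligands adopt the sterically favoured tetrahedral geometry.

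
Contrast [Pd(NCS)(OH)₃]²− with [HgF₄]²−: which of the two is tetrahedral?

For [Pd(NCS)(OH)₃]²−: Summing ligand charges against the −2 overall charge gives an oxidation state of +2 for palladium. Palladium is a group-10 element; Pd(II) is therefore d⁸. A 4d d⁸ ion has a large crystal-field splitting; square planar leaves the high-energy d_{x²−y²} orbital empty and maximises CFSE. → square planar.
For [HgF₄]²−: Summing ligand charges against the −2 overall charge gives an oxidation state of +2 for mercury. Group 12 minus oxidation state 2 gives a d¹⁰ configuration. A d¹⁰ ion has no crystal-field stabilisation preference between square planar and tetrahedral, so four ligands adopt the sterically favoured tetrahedral geometry. → tetrahedral.

[HgF₄]²−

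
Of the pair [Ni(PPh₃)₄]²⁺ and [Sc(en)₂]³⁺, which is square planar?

[Ni(PPh₃)₄]²⁺

For [Ni(PPh₃)₄]²⁺: Summing ligand charges against the +2 overall charge gives an oxidation state of +2 for nickel. Nickel is a group-10 element; Ni(II) is therefore d⁸. Triphenylphosphine is a strong-field ligand (high in the spectrochemical series). A 3d d⁸ ion with strong-field ligands gains enough CFSE to favour square planar over tetrahedral. → square planar.
For [Sc(en)₂]³⁺: Summing ligand charges against the +3 overall charge gives an oxidation state of +3 for scandium. Scandium is a group-3 element; Sc(III) is therefore d⁰. A d⁰ ion has no crystal-field stabilisation preference between square planar and tetrahedral, so four ligands adopt the sterically favoured tetrahedral geometry. → tetrahedral.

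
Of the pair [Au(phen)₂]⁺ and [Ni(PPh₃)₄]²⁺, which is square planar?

For [Au(phen)₂]⁺: 1,10-phenanthroline is neutral; balancing the +1 overall charge requires Au(I). Group 11 minus oxidation state 1 gives a d¹⁰ configuration. A d¹⁰ ion has no crystal-field stabilisation preference between square planar and tetrahedral, so four ligands adopt the sterically favoured tetrahedral geometry. → tetrahedral.
For [Ni(PPh₃)₄]²⁺: Summing ligand charges against the +2 overall charge gives an oxidation state of +2 for nickel. Ni sits in group 10, so the d-electron count is 10 − 2 = 8. Triphenylphosphine is a strong-field ligand (high in the spectrochemical series). A 3d d⁸ ion with strong-field ligands gains enough CFSE to favour square planar over tetrahedral. → square planar.

[Ni(PPh₃)₄]²⁺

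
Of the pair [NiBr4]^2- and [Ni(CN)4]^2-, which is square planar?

[Ni(CN)4]^2-

For [NiBr4]^2-: Summing ligand charges against the −2 overall charge gives an oxidation state of +2 for nickel. Ni sits in group 10, so the d-electron count is 10 − 2 = 8. Bromide is a weak-field ligand. With weak-field ligands the CFSE gain from square planar is small, so a 3d d⁸ ion takes the sterically preferred tetrahedral geometry. → tetrahedral.
For [Ni(CN)4]^2-: Each cyanide is −1; balancing the −2 overall charge requires Ni(II). Nickel is a group-10 element; Ni(II) is therefore d⁸. Cyanide is a strong-field ligand (high in the spectrochemical series). A 3d d⁸ ion with strong-field ligands gains enough CFSE to favour square planar over tetrahedral. → square planar.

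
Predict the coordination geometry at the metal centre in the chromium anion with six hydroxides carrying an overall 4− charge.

octahedral

Each hydroxide is −1; balancing the −4 overall charge requires Cr(II).
Group 6 minus oxidation state 2 gives a d⁴ configuration.
With 6 monodentate ligands the coordination number is 6.
Six donors around a single metal centre give an octahedral coordination sphere.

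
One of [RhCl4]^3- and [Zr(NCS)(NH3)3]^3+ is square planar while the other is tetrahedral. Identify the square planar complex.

For [RhCl4]^3-: Each chloride is −1; balancing the −3 overall charge requires Rh(I). Rh sits in group 9, so the d-electron count is 9 − 1 = 8. A 4d d⁸ ion has a large crystal-field splitting; square planar leaves the high-energy d_{x²−y²} orbital empty and maximises CFSE. → square planar.
For [Zr(NCS)(NH3)3]^3+: Each isothiocyanate is −1; ammonia is neutral; balancing the +3 overall charge requires Zr(IV). Group 4 minus oxidation state 4 gives a d⁰ configuration. A d⁰ ion has no crystal-field stabilisation preference between square planar and tetrahedral, so four ligands adopt the sterically favoured tetrahedral geometry. → tetrahedral.

[RhCl4]^3-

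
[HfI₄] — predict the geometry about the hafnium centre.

tetrahedral

Summing ligand charges against the 0 overall charge gives an oxidation state of +4 for hafnium.
Hafnium is a group-4 element; Hf(IV) is therefore d⁰.
With 4 monodentate ligands the coordination number is 4.
A d⁰ ion has no crystal-field stabilisation preference between square planar and tetrahedral, so four ligands adopt the sterically favoured tetrahedral geometry.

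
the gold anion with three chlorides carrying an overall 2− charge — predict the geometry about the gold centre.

trigonal planar

Ligand charges: each chloride is −1. With an overall charge of −2 the gold centre must be in the +1 oxidation state.
Group 11 minus oxidation state 1 gives a d¹⁰ configuration.
With 3 monodentate ligands the coordination number is 3.
Three ligands around a d¹⁰ centre minimise repulsion in a trigonal-planar arrangement.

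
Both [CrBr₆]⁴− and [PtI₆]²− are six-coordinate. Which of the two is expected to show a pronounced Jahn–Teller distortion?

[CrBr₆]⁴−

[CrBr₆]⁴−: Ligand charges: each bromide is −1. With an overall charge of −4 the chromium centre must be in the +2 oxidation state. Cr sits in group 6, so the d-electron count is 6 − 2 = 4. Bromide is a weak-field ligand for a first-row metal, so the complex is high-spin. The t₂g³e_g¹ (high-spin) configuration has an unevenly filled e_g set; the Jahn–Teller theorem predicts a tetragonal distortion (typically axial elongation) to lift the degeneracy.
[PtI₆]²−: Each iodide is −1; balancing the −2 overall charge requires Pt(IV). Platinum is a group-10 element; Pt(IV) is therefore d⁶. A 5d ion has a large Δₒ and is invariably low-spin. The d⁶ configuration leaves the e_g set evenly filled (or empty) — no strong Jahn–Teller driving force.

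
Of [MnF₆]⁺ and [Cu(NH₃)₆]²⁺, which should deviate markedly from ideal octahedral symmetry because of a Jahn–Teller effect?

[MnF₆]⁺: Each fluoride is −1; balancing the +1 overall charge requires Mn(VII). Manganese is a group-7 element; Mn(VII) is therefore d⁰. The d⁰ configuration leaves the e_g set evenly filled (or empty) — no strong Jahn–Teller driving force.
[Cu(NH₃)₆]²⁺: Ammonia is neutral; balancing the +2 overall charge requires Cu(II). Group 11 minus oxidation state 2 gives a d⁹ configuration. The t₂g⁶e_g³ configuration has an unevenly filled e_g set; the Jahn–Teller theorem predicts a tetragonal distortion (typically axial elongation) to lift the degeneracy.

[Cu(NH₃)₆]²⁺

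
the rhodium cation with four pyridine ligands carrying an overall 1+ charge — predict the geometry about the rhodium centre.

Summing ligand charges against the +1 overall charge gives an oxidation state of +1 for rhodium.
Group 9 minus oxidation state 1 gives a d⁸ configuration.
With 4 monodentate ligands the coordination number is 4.
A 4d d⁸ ion has a large crystal-field splitting; square planar leaves the high-energy d_{x²−y²} orbital empty and maximises CFSE.

square planar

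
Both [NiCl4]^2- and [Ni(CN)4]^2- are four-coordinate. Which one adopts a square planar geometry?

For [NiCl4]^2-: Each chloride is −1; balancing the −2 overall charge requires Ni(II). Group 10 minus oxidation state 2 gives a d⁸ configuration. Chloride is a weak-field ligand. With weak-field ligands the CFSE gain from square planar is small, so a 3d d⁸ ion takes the sterically preferred tetrahedral geometry. → tetrahedral.
For [Ni(CN)4]^2-: Each cyanide is −1; balancing the −2 overall charge requires Ni(II). Group 10 minus oxidation state 2 gives a d⁸ configuration. Cyanide is a strong-field ligand (high in the spectrochemical series). A 3d d⁸ ion with strong-field ligands gains enough CFSE to favour square planar over tetrahedral. → square planar.

[Ni(CN)4]^2-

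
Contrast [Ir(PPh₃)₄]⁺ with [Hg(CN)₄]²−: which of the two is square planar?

For [Ir(PPh₃)₄]⁺: Summing ligand charges against the +1 overall charge gives an oxidation state of +1 for iridium. Group 9 minus oxidation state 1 gives a d⁸ configuration. A 5d d⁸ ion has a large crystal-field splitting; square planar leaves the high-energy d_{x²−y²} orbital empty and maximises CFSE. → square planar.
For [Hg(CN)₄]²−: Summing ligand charges against the −2 overall charge gives an oxidation state of +2 for mercury. Mercury is a group-12 element; Hg(II) is therefore d¹⁰. A d¹⁰ ion has no crystal-field stabilisation preference between square planar and tetrahedral, so four ligands adopt the sterically favoured tetrahedral geometry. → tetrahedral.

[Ir(PPh₃)₄]⁺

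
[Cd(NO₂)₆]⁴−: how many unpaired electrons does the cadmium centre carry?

0 unpaired electrons

Ligand charges: each nitro (N-bound nitrite) is −1. With an overall charge of −4 the cadmium centre must be in the +2 oxidation state.
Cadmium is a group-12 element; Cd(II) is therefore d¹⁰.
In an octahedral field the d¹⁰ configuration is t₂g⁶e_g⁴, giving 0 unpaired electrons.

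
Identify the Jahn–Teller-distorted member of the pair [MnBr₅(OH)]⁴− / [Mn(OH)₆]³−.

[Mn(OH)₆]³−

[MnBr₅(OH)]⁴−: Each bromide is −1; each hydroxide is −1; balancing the −4 overall charge requires Mn(II). Mn sits in group 7, so the d-electron count is 7 − 2 = 5. Bromide and hydroxide are weak-field ligands for a first-row metal, so the complex is high-spin. The d⁵ configuration leaves the e_g set evenly filled (or empty) — no strong Jahn–Teller driving force.
[Mn(OH)₆]³−: Each hydroxide is −1; balancing the −3 overall charge requires Mn(III). Manganese is a group-7 element; Mn(III) is therefore d⁴. Hydroxide is a weak-field ligand for a first-row metal, so the complex is high-spin. The t₂g³e_g¹ (high-spin) configuration has an unevenly filled e_g set; the Jahn–Teller theorem predicts a tetragonal distortion (typically axial elongation) to lift the degeneracy.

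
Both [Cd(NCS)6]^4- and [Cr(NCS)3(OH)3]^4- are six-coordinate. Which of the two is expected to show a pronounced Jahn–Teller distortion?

[Cd(NCS)6]^4-: Each isothiocyanate is −1; balancing the −4 overall charge requires Cd(II). Cadmium is a group-12 element; Cd(II) is therefore d¹⁰. The d¹⁰ configuration leaves the e_g set evenly filled (or empty) — no strong Jahn–Teller driving force.
[Cr(NCS)3(OH)3]^4-: Each isothiocyanate is −1; each hydroxide is −1; balancing the −4 overall charge requires Cr(II). Chromium is a group-6 element; Cr(II) is therefore d⁴. Hydroxide and isothiocyanate are weak-field ligands for a first-row metal, so the complex is high-spin. The t₂g³e_g¹ (high-spin) configuration has an unevenly filled e_g set; the Jahn–Teller theorem predicts a tetragonal distortion (typically axial elongation) to lift the degeneracy.

[Cr(NCS)3(OH)3]^4-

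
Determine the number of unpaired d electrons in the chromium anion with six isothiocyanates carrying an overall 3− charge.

3 unpaired electrons

Summing ligand charges against the −3 overall charge gives an oxidation state of +3 for chromium.
Cr sits in group 6, so the d-electron count is 6 − 3 = 3.
In an octahedral field the d³ configuration is t₂g³e_g⁰ (only one arrangement possible), giving 3 unpaired electrons.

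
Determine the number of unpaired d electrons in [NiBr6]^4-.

Ligand charges: each bromide is −1. With an overall charge of −4 the nickel centre must be in the +2 oxidation state.
Ni sits in group 10, so the d-electron count is 10 − 2 = 8.
In an octahedral field the d⁸ configuration is t₂g⁶e_g² (only one arrangement possible), giving 2 unpaired electrons.

2 unpaired electrons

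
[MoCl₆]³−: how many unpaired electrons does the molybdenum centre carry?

Each chloride is −1; balancing the −3 overall charge requires Mo(III).
Group 6 minus oxidation state 3 gives a d³ configuration.
In an octahedral field the d³ configuration is t₂g³e_g⁰ (only one arrangement possible), giving 3 unpaired electrons.

3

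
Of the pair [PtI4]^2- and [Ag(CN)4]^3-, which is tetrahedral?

For [PtI4]^2-: Ligand charges: each iodide is −1. With an overall charge of −2 the platinum centre must be in the +2 oxidation state. Group 10 minus oxidation state 2 gives a d⁸ configuration. A 5d d⁸ ion has a large crystal-field splitting; square planar leaves the high-energy d_{x²−y²} orbital empty and maximises CFSE. → square planar.
For [Ag(CN)4]^3-: Summing ligand charges against the −3 overall charge gives an oxidation state of +1 for silver. Group 11 minus oxidation state 1 gives a d¹⁰ configuration. A d¹⁰ ion has no crystal-field stabilisation preference between square planar and tetrahedral, so four ligands adopt the sterically favoured tetrahedral geometry. → tetrahedral.

[Ag(CN)4]^3-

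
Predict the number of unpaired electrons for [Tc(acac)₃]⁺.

3

Ligand charges: each acetylacetonate is −1. With an overall charge of +1 the technetium centre must be in the +4 oxidation state.
Group 7 minus oxidation state 4 gives a d³ configuration.
Counting donor atoms: 3×acetylacetonate (bidentate) → 6 donors. Coordination number = 6.
In an octahedral field the d³ configuration is t₂g³e_g⁰ (only one arrangement possible), giving 3 unpaired electrons.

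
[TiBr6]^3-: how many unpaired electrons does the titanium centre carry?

1

Ligand charges: each bromide is −1. With an overall charge of −3 the titanium centre must be in the +3 oxidation state.
Ti sits in group 4, so the d-electron count is 4 − 3 = 1.
In an octahedral field the d¹ configuration is t₂g¹e_g⁰ (only one arrangement possible), giving 1 unpaired electron.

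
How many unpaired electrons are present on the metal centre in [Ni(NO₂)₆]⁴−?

2

Summing ligand charges against the −4 overall charge gives an oxidation state of +2 for nickel.
Ni sits in group 10, so the d-electron count is 10 − 2 = 8.
In an octahedral field the d⁸ configuration is t₂g⁶e_g² (only one arrangement possible), giving 2 unpaired electrons.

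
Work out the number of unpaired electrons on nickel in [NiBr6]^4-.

Ligand charges: each bromide is −1. With an overall charge of −4 the nickel centre must be in the +2 oxidation state.
Nickel is a group-10 element; Ni(II) is therefore d⁸.
In an octahedral field the d⁸ configuration is t₂g⁶e_g² (only one arrangement possible), giving 2 unpaired electrons.

2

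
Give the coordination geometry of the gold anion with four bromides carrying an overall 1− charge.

Summing ligand charges against the −1 overall charge gives an oxidation state of +3 for gold.
Group 11 minus oxidation state 3 gives a d⁸ configuration.
Coordination number: 4.
A 5d d⁸ ion has a large crystal-field splitting; square planar leaves the high-energy d_{x²−y²} orbital empty and maximises CFSE.

square planar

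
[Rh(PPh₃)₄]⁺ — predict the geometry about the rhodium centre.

Triphenylphosphine is neutral; balancing the +1 overall charge requires Rh(I).
Group 9 minus oxidation state 1 gives a d⁸ configuration.
With 4 monodentate ligands the coordination number is 4.
A 4d d⁸ ion has a large crystal-field splitting; square planar leaves the high-energy d_{x²−y²} orbital empty and maximises CFSE.

square planar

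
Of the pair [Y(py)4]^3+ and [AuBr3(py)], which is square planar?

For [Y(py)4]^3+: Ligand charges: pyridine is neutral. With an overall charge of +3 the yttrium centre must be in the +3 oxidation state. Group 3 minus oxidation state 3 gives a d⁰ configuration. A d⁰ ion has no crystal-field stabilisation preference between square planar and tetrahedral, so four ligands adopt the sterically favoured tetrahedral geometry. → tetrahedral.
For [AuBr3(py)]: Summing ligand charges against the 0 overall charge gives an oxidation state of +3 for gold. Au sits in group 11, so the d-electron count is 11 − 3 = 8. A 5d d⁸ ion has a large crystal-field splitting; square planar leaves the high-energy d_{x²−y²} orbital empty and maximises CFSE. → square planar.

[AuBr3(py)]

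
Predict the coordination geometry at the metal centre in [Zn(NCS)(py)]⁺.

linear

Each isothiocyanate is −1; pyridine is neutral; balancing the +1 overall charge requires Zn(II).
Zinc is a group-12 element; Zn(II) is therefore d¹⁰.
With 2 monodentate ligands the coordination number is 2.
A d¹⁰ ion with only two ligands adopts a linear arrangement (sp hybridisation; no CFSE preference).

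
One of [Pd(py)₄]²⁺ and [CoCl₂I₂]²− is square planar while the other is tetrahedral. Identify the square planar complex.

For [Pd(py)₄]²⁺: Summing ligand charges against the +2 overall charge gives an oxidation state of +2 for palladium. Group 10 minus oxidation state 2 gives a d⁸ configuration. A 4d d⁸ ion has a large crystal-field splitting; square planar leaves the high-energy d_{x²−y²} orbital empty and maximises CFSE. → square planar.
For [CoCl₂I₂]²−: Summing ligand charges against the −2 overall charge gives an oxidation state of +2 for cobalt. Co sits in group 9, so the d-electron count is 9 − 2 = 7. For a high-spin 3d d⁷ ion with weak-field ligands the small Δₜ gives little square-planar CFSE advantage, so four ligands adopt the sterically favoured tetrahedral geometry. → tetrahedral.

[Pd(py)₄]²⁺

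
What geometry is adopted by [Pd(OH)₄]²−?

square planar

Each hydroxide is −1; balancing the −2 overall charge requires Pd(II).
Pd sits in group 10, so the d-electron count is 10 − 2 = 8.
Coordination number: 4.
A 4d d⁸ ion has a large crystal-field splitting; square planar leaves the high-energy d_{x²−y²} orbital empty and maximises CFSE.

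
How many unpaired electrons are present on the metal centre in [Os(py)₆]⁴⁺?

2

Summing ligand charges against the +4 overall charge gives an oxidation state of +4 for osmium.
Os sits in group 8, so the d-electron count is 8 − 4 = 4.
The spin state decides the count: a 5d ion has a large Δₒ and is invariably low-spin.
An octahedral low-spin d⁴ ion is t₂g⁴e_g⁰, giving 2 unpaired electrons.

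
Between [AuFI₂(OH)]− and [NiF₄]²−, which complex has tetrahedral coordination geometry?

[NiF₄]²−

For [AuFI₂(OH)]−: Ligand charges: each fluoride is −1; each iodide is −1; each hydroxide is −1. With an overall charge of −1 the gold centre must be in the +3 oxidation state. Gold is a group-11 element; Au(III) is therefore d⁸. A 5d d⁸ ion has a large crystal-field splitting; square planar leaves the high-energy d_{x²−y²} orbital empty and maximises CFSE. → square planar.
For [NiF₄]²−: Summing ligand charges against the −2 overall charge gives an oxidation state of +2 for nickel. Group 10 minus oxidation state 2 gives a d⁸ configuration. Fluoride is a weak-field ligand. With weak-field ligands the CFSE gain from square planar is small, so a 3d d⁸ ion takes the sterically preferred tetrahedral geometry. → tetrahedral.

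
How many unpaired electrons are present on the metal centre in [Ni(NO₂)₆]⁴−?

2 unpaired electrons

Summing ligand charges against the −4 overall charge gives an oxidation state of +2 for nickel.
Group 10 minus oxidation state 2 gives a d⁸ configuration.
In an octahedral field the d⁸ configuration is t₂g⁶e_g² (only one arrangement possible), giving 2 unpaired electrons.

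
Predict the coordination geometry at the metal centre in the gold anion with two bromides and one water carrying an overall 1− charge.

trigonal planar

Summing ligand charges against the −1 overall charge gives an oxidation state of +1 for gold.
Au sits in group 11, so the d-electron count is 11 − 1 = 10.
Coordination number: 3.
Three ligands around a d¹⁰ centre minimise repulsion in a trigonal-planar arrangement.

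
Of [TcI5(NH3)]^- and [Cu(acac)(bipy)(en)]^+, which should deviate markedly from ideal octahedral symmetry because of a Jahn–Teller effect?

[TcI5(NH3)]^-: Summing ligand charges against the −1 overall charge gives an oxidation state of +4 for technetium. Tc sits in group 7, so the d-electron count is 7 − 4 = 3. The d³ configuration leaves the e_g set evenly filled (or empty) — no strong Jahn–Teller driving force.
[Cu(acac)(bipy)(en)]^+: Each acetylacetonate is −1; 2,2′-bipyridine is neutral; ethylenediamine is neutral; balancing the +1 overall charge requires Cu(II). Copper is a group-11 element; Cu(II) is therefore d⁹. The t₂g⁶e_g³ configuration has an unevenly filled e_g set; the Jahn–Teller theorem predicts a tetragonal distortion (typically axial elongation) to lift the degeneracy.

[Cu(acac)(bipy)(en)]^+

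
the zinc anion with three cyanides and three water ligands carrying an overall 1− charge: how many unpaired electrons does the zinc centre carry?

0 unpaired electrons

Summing ligand charges against the −1 overall charge gives an oxidation state of +2 for zinc.
Zn sits in group 12, so the d-electron count is 12 − 2 = 10.
In an octahedral field the d¹⁰ configuration is t₂g⁶e_g⁴, giving 0 unpaired electrons.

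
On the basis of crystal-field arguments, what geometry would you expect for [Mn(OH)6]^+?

octahedral

Ligand charges: each hydroxide is −1. With an overall charge of +1 the manganese centre must be in the +7 oxidation state.
Group 7 minus oxidation state 7 gives a d⁰ configuration.
Coordination number: 6.
Six donors around a single metal centre give an octahedral coordination sphere.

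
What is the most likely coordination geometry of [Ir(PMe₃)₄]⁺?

Trimethylphosphine is neutral; balancing the +1 overall charge requires Ir(I).
Iridium is a group-9 element; Ir(I) is therefore d⁸.
With 4 monodentate ligands the coordination number is 4.
A 5d d⁸ ion has a large crystal-field splitting; square planar leaves the high-energy d_{x²−y²} orbital empty and maximises CFSE.

square planar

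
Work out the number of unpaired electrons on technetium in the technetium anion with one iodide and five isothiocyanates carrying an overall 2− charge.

3

Each iodide is −1; each isothiocyanate is −1; balancing the −2 overall charge requires Tc(IV).
Technetium is a group-7 element; Tc(IV) is therefore d³.
In an octahedral field the d³ configuration is t₂g³e_g⁰ (only one arrangement possible), giving 3 unpaired electrons.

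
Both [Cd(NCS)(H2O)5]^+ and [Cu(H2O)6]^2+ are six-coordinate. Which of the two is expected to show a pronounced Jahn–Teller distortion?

[Cd(NCS)(H2O)5]^+: Each isothiocyanate is −1; water is neutral; balancing the +1 overall charge requires Cd(II). Cadmium is a group-12 element; Cd(II) is therefore d¹⁰. The d¹⁰ configuration leaves the e_g set evenly filled (or empty) — no strong Jahn–Teller driving force.
[Cu(H2O)6]^2+: Summing ligand charges against the +2 overall charge gives an oxidation state of +2 for copper. Cu sits in group 11, so the d-electron count is 11 − 2 = 9. The t₂g⁶e_g³ configuration has an unevenly filled e_g set; the Jahn–Teller theorem predicts a tetragonal distortion (typically axial elongation) to lift the degeneracy.

[Cu(H2O)6]^2+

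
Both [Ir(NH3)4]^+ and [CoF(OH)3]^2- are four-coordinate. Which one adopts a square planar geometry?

For [Ir(NH3)4]^+: Ammonia is neutral; balancing the +1 overall charge requires Ir(I). Iridium is a group-9 element; Ir(I) is therefore d⁸. A 5d d⁸ ion has a large crystal-field splitting; square planar leaves the high-energy d_{x²−y²} orbital empty and maximises CFSE. → square planar.
For [CoF(OH)3]^2-: Summing ligand charges against the −2 overall charge gives an oxidation state of +2 for cobalt. Group 9 minus oxidation state 2 gives a d⁷ configuration. For a high-spin 3d d⁷ ion with weak-field ligands the small Δₜ gives little square-planar CFSE advantage, so four ligands adopt the sterically favoured tetrahedral geometry. → tetrahedral.

[Ir(NH3)4]^+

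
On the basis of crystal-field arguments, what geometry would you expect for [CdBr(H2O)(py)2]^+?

Summing ligand charges against the +1 overall charge gives an oxidation state of +2 for cadmium.
Group 12 minus oxidation state 2 gives a d¹⁰ configuration.
Coordination number: 4.
A d¹⁰ ion has no crystal-field stabilisation preference between square planar and tetrahedral, so four ligands adopt the sterically favoured tetrahedral geometry.

tetrahedral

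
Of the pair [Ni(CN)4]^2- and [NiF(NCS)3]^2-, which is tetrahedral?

For [Ni(CN)4]^2-: Summing ligand charges against the −2 overall charge gives an oxidation state of +2 for nickel. Ni sits in group 10, so the d-electron count is 10 − 2 = 8. Cyanide is a strong-field ligand (high in the spectrochemical series). A 3d d⁸ ion with strong-field ligands gains enough CFSE to favour square planar over tetrahedral. → square planar.
For [NiF(NCS)3]^2-: Ligand charges: each fluoride is −1; each isothiocyanate is −1. With an overall charge of −2 the nickel centre must be in the +2 oxidation state. Group 10 minus oxidation state 2 gives a d⁸ configuration. Fluoride and isothiocyanate are weak-field ligands. With weak-field ligands the CFSE gain from square planar is small, so a 3d d⁸ ion takes the sterically preferred tetrahedral geometry. → tetrahedral.

[NiF(NCS)3]^2-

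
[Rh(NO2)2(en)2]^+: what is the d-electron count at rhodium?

Each nitro (N-bound nitrite) is −1; ethylenediamine is neutral; balancing the +1 overall charge requires Rh(III).
Group 9 minus oxidation state 3 gives a d⁶ configuration.

d6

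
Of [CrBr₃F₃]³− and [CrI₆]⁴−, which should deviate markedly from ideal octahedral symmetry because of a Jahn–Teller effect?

[CrI₆]⁴−

[CrBr₃F₃]³−: Summing ligand charges against the −3 overall charge gives an oxidation state of +3 for chromium. Chromium is a group-6 element; Cr(III) is therefore d³. The d³ configuration leaves the e_g set evenly filled (or empty) — no strong Jahn–Teller driving force.
[CrI₆]⁴−: Each iodide is −1; balancing the −4 overall charge requires Cr(II). Cr sits in group 6, so the d-electron count is 6 − 2 = 4. Iodide is a weak-field ligand for a first-row metal, so the complex is high-spin. The t₂g³e_g¹ (high-spin) configuration has an unevenly filled e_g set; the Jahn–Teller theorem predicts a tetragonal distortion (typically axial elongation) to lift the degeneracy.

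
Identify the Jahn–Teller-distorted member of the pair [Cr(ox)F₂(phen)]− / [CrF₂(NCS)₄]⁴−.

[CrF₂(NCS)₄]⁴−

[Cr(ox)F₂(phen)]−: Each oxalate is −2; each fluoride is −1; 1,10-phenanthroline is neutral; balancing the −1 overall charge requires Cr(III). Chromium is a group-6 element; Cr(III) is therefore d³. The d³ configuration leaves the e_g set evenly filled (or empty) — no strong Jahn–Teller driving force.
[CrF₂(NCS)₄]⁴−: Summing ligand charges against the −4 overall charge gives an oxidation state of +2 for chromium. Chromium is a group-6 element; Cr(II) is therefore d⁴. Fluoride and isothiocyanate are weak-field ligands for a first-row metal, so the complex is high-spin. The t₂g³e_g¹ (high-spin) configuration has an unevenly filled e_g set; the Jahn–Teller theorem predicts a tetragonal distortion (typically axial elongation) to lift the degeneracy.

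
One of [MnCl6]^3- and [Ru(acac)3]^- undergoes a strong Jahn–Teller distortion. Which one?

[MnCl6]^3-

[MnCl6]^3-: Each chloride is −1; balancing the −3 overall charge requires Mn(III). Group 7 minus oxidation state 3 gives a d⁴ configuration. Chloride is a weak-field ligand for a first-row metal, so the complex is high-spin. The t₂g³e_g¹ (high-spin) configuration has an unevenly filled e_g set; the Jahn–Teller theorem predicts a tetragonal distortion (typically axial elongation) to lift the degeneracy.
[Ru(acac)3]^-: Ligand charges: each acetylacetonate is −1. With an overall charge of −1 the ruthenium centre must be in the +2 oxidation state. Ruthenium is a group-8 element; Ru(II) is therefore d⁶. A 4d ion has a large Δₒ and is invariably low-spin. The d⁶ configuration leaves the e_g set evenly filled (or empty) — no strong Jahn–Teller driving force.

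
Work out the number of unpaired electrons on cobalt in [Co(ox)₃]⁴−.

3 unpaired electrons

Ligand charges: each oxalate is −2. With an overall charge of −4 the cobalt centre must be in the +2 oxidation state.
Co sits in group 9, so the d-electron count is 9 − 2 = 7.
Counting donor atoms: 3×oxalate (bidentate) → 6 donors. Coordination number = 6.
The spin state decides the count: Oxalate is a weak-field ligand for a first-row metal, so the complex is high-spin.
An octahedral high-spin d⁷ ion is t₂g⁵e_g², giving 3 unpaired electrons.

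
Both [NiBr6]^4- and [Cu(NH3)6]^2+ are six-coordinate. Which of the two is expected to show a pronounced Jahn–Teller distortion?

[NiBr6]^4-: Ligand charges: each bromide is −1. With an overall charge of −4 the nickel centre must be in the +2 oxidation state. Group 10 minus oxidation state 2 gives a d⁸ configuration. The d⁸ configuration leaves the e_g set evenly filled (or empty) — no strong Jahn–Teller driving force.
[Cu(NH3)6]^2+: Ammonia is neutral; balancing the +2 overall charge requires Cu(II). Group 11 minus oxidation state 2 gives a d⁹ configuration. The t₂g⁶e_g³ configuration has an unevenly filled e_g set; the Jahn–Teller theorem predicts a tetragonal distortion (typically axial elongation) to lift the degeneracy.

[Cu(NH3)6]^2+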